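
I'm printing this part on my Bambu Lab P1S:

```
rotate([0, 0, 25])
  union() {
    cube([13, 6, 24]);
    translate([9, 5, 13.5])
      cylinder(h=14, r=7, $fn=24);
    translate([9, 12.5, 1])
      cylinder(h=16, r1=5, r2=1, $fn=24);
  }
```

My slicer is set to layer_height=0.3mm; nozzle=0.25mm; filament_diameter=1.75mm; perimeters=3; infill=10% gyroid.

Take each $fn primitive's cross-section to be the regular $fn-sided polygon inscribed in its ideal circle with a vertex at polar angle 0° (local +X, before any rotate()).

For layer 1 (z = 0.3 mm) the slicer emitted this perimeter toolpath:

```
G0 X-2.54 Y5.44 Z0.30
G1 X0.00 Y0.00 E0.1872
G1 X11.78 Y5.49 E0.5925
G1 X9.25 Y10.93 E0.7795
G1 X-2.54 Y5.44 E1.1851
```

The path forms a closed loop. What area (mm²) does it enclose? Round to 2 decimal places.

Apply the shoelace formula to the sequence of (X, Y) vertices; enclosed area = 78.03 mm².

78.03 mm²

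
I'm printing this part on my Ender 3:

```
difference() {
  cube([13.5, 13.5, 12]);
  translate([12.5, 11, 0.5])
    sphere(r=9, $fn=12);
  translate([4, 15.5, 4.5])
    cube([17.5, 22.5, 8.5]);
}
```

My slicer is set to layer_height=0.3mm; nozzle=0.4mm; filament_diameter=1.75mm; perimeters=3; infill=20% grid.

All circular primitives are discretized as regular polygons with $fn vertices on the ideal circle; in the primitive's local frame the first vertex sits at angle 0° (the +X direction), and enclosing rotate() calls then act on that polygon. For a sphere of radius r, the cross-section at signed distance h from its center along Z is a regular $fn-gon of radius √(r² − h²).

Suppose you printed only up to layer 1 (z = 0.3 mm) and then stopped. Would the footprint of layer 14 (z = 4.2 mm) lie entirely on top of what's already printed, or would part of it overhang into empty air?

Compare the two slices. At z = 0.3: the cube (footprint 13.5×13.5) is included at this height (area 182.25 mm²); the r=9 sphere at (12.5, 11) contributes a regular 12-gon of circumradius √(9²−0.2²) = 8.998 (area = (12/2)·8.998²·sin(360°/12) = 242.88 mm²); the cube at (4, 15.5) does not reach this height (z outside [4.5, 13]); Subtracting the remaining from the first: starting from the 13.5×13.5 cube (182.25 mm²), the r=9 sphere at (12.5, 11) partially overlaps it — only the 93.74 mm² overlap (of its 242.88 mm²) is removed, clipping the outline — area = 88.51 mm². At z = 4.2: the 13.5×13.5 cube contributes its full rectangle (area 182.25 mm²); the r=9 sphere at (12.5, 11) slices to a regular 12-gon of circumradius 8.204 (√(r²−h²) with h=3.7 from center) (area = (12/2)·8.204²·sin(360°/12) = 201.93 mm²); the cube at (4, 15.5) is absent (z outside [4.5, 13]); After the difference (first − rest): starting from the 13.5×13.5 cube (182.25 mm²), the r=9 sphere at (12.5, 11) partially overlaps it — only the 80.73 mm² overlap (of its 201.93 mm²) is removed, clipping the outline — area = 101.52 mm². Checking containment: at z = 4.2 the cross-section extends beyond the z = 0.3 cross-section by about 13.01 mm².

part overhangs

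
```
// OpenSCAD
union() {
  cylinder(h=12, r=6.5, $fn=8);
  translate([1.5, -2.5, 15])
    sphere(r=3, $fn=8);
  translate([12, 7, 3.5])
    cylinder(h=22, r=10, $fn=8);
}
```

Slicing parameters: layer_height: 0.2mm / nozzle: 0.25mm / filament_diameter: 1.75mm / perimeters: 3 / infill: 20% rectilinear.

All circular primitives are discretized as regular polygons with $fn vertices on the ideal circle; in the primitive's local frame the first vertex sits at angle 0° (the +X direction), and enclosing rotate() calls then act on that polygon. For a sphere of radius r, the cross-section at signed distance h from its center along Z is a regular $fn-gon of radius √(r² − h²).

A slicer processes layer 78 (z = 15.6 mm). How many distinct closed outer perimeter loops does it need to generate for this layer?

2

At z = 15.6 mm: the cylinder is absent (z outside [0, 12]); the r=3 sphere at (1.5, -2.5) contributes a regular 8-gon of circumradius √(3²−0.6²) = 2.939; the r=10 cylinder at (12, 7) gives a regular 8-gon of circumradius 10 (constant along its height); Merging all regions: the 2 present regions are separate (no shared area or edge), so areas and boundary lengths simply add and each stays a separate island — 2 connected regions. The result has 2 disconnected regions.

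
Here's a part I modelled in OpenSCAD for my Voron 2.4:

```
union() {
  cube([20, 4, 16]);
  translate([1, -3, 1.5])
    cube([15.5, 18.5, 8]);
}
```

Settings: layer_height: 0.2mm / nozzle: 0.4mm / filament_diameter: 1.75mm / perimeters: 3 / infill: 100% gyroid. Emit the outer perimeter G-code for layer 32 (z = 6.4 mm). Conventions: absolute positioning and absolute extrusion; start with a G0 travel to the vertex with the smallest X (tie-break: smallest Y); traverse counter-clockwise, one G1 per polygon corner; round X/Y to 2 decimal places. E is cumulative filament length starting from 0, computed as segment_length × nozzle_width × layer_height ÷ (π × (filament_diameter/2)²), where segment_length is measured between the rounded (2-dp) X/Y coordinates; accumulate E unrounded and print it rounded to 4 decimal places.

G0 X0.00 Y0.00 Z6.40
G1 X1.00 Y0.00 E0.0333
G1 X1.00 Y-3.00 E0.1330
G1 X16.50 Y-3.00 E0.6486
G1 X16.50 Y0.00 E0.7484
G1 X20.00 Y0.00 E0.8648
G1 X20.00 Y4.00 E0.9978
G1 X16.50 Y4.00 E1.1142
G1 X16.50 Y15.50 E1.4967
G1 X1.00 Y15.50 E2.0122
G1 X1.00 Y4.00 E2.3947
G1 X0.00 Y4.00 E2.4280
G1 X0.00 Y0.00 E2.5610

At z = 6.4 mm: the cube is present — its section is the full 20×4 rectangle; the cube at (1, -3) (footprint 15.5×18.5) is included at this height; Taking the union: the regions partially overlap (shared area 62.00 mm²), so overlapping operands fuse into one piece — 1 connected region. The outline is a single polygon with 12 vertices. Extrusion per mm of travel: 0.4 × 0.2 / (π × 0.875²) = 0.033260. Accumulating E over each segment gives final E = 2.5610.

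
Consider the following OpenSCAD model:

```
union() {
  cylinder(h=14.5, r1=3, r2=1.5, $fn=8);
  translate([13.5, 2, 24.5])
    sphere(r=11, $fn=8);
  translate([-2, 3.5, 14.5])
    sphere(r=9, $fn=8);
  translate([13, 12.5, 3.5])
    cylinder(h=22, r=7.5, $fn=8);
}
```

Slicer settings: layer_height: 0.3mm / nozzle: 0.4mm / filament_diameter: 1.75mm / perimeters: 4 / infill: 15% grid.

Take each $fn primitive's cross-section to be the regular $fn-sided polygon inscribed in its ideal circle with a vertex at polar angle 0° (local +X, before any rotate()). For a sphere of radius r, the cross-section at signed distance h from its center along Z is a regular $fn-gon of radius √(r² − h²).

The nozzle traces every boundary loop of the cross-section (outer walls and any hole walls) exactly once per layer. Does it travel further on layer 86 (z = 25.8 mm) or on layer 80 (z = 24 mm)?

Layer 86 (z = 25.8): the cone is absent (z outside [0, 14.5]); the r=11 sphere at (13.5, 2) slices to a regular 8-gon of circumradius 10.923 (√(r²−h²) with h=1.3 from center) (perimeter = 2·8·10.923·sin(180°/8) = 66.88 mm); the sphere at (-2, 3.5) does not reach this height (|z−center|=11.300 > r=9); the cylinder at (13, 12.5) does not reach this height (z outside [3.5, 25.5]); Taking the union: only the r=11 sphere at (13.5, 2) is present, so the union is just that shape — boundary = 66.88 mm. So its perimeter = 66.88 mm. Layer 80 (z = 24): the cone is absent (z outside [0, 14.5]); the sphere at (13.5, 2): section is a regular 8-gon, circumradius = √(r²−h²) = √(11²−0.5²) = 10.989 (perimeter = 2·8·10.989·sin(180°/8) = 67.28 mm); the sphere at (-2, 3.5) is absent (|z−center|=9.500 > r=9); the r=7.5 cylinder at (13, 12.5) gives a regular 8-gon of circumradius 7.5 (constant along its height) (perimeter = 2·8·7.500·sin(180°/8) = 45.92 mm); Combining (union): the regions partially overlap (shared area 65.91 mm²), so the edge portions inside another operand are dropped and the merged outline is re-measured after clipping — boundary = 80.85 mm. So its perimeter = 80.85 mm. Layer 80 is larger (80.85 vs 66.88 mm).

layer 80 (z = 24 mm)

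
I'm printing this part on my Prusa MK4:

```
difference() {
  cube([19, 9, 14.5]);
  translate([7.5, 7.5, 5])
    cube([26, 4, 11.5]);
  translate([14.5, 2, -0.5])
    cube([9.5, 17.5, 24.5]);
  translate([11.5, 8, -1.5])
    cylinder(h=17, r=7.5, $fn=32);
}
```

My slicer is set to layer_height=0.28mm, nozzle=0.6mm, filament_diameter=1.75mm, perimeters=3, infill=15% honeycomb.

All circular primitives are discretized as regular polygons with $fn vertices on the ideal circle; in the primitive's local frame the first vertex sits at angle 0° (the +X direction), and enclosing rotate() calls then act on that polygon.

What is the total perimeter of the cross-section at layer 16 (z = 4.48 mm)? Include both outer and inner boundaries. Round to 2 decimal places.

At z = 4.48 mm: the cube is present — its section is the full 19×9 rectangle (perimeter 56.00 mm); the cube at (7.5, 7.5) is not intersected at this z (z outside [5, 16.5]); the 9.5×17.5 cube at (14.5, 2) contributes its full rectangle (perimeter 54.00 mm); the r=7.5 cylinder at (11.5, 8) contributes a regular 32-gon of circumradius 7.5 (perimeter = 2·32·7.500·sin(180°/32) = 47.05 mm); Taking the first minus the rest: starting from the 19×9 cube, the 9.5×17.5 cube at (14.5, 2) partially overlaps it — only the 31.50 mm² overlap (of its 166.25 mm²) is removed, clipping the outline; the r=7.5 cylinder at (11.5, 8) partially overlaps it — only the 76.83 mm² overlap (of its 175.58 mm²) is removed, clipping the outline — boundary = 54.69 mm. Overall, the cross-section is a single solid region. Total boundary length (outer) = 54.69 mm.

54.69 mm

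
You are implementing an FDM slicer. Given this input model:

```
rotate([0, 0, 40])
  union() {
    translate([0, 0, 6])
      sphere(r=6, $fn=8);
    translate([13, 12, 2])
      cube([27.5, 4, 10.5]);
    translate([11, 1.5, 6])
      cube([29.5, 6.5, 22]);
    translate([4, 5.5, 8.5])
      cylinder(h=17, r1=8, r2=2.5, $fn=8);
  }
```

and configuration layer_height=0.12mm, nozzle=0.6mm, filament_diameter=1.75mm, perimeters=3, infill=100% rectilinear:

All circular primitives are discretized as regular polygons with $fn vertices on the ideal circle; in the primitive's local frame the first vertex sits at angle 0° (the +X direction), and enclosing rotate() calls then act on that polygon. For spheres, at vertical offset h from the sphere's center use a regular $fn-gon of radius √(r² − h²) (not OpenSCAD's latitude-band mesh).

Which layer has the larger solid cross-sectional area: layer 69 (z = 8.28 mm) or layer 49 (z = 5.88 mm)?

Layer 69 (z = 8.28): the r=6 sphere contributes a regular 8-gon of circumradius √(6²−2.28²) = 5.550 (area = (8/2)·5.550²·sin(360°/8) = 87.12 mm²); the 27.5×4 cube at (13, 12) contributes its full rectangle (area 110.00 mm²); the 29.5×6.5 cube at (11, 1.5) contributes its full rectangle (area 191.75 mm²); the cone at (4, 5.5) is not intersected at this z (z outside [8.5, 25.5]); Taking the union: the 3 present regions are separate (no shared area or edge), so areas and boundary lengths simply add and each stays a separate island — area = 388.87 mm²; (rotated 40° about Z; rotation is an isometry so areas/perimeters/island counts are preserved). So its area = 388.87 mm². Layer 49 (z = 5.88): the r=6 sphere contributes a regular 8-gon of circumradius √(6²−0.12²) = 5.999 (area = (8/2)·5.999²·sin(360°/8) = 101.78 mm²); the cube at (13, 12) (footprint 27.5×4) is included at this height (area 110.00 mm²); the cube at (11, 1.5) is absent (z outside [6, 28]); the cone at (4, 5.5) is not intersected at this z (z outside [8.5, 25.5]); Combining (union): the 2 present regions are separate (no shared area or edge), so areas and boundary lengths simply add and each stays a separate island — area = 211.78 mm²; (rotated 40° about Z; rotation is an isometry so areas/perimeters/island counts are preserved). So its area = 211.78 mm². Layer 69 is larger (388.87 vs 211.78 mm²).

layer 69 (z = 8.28 mm)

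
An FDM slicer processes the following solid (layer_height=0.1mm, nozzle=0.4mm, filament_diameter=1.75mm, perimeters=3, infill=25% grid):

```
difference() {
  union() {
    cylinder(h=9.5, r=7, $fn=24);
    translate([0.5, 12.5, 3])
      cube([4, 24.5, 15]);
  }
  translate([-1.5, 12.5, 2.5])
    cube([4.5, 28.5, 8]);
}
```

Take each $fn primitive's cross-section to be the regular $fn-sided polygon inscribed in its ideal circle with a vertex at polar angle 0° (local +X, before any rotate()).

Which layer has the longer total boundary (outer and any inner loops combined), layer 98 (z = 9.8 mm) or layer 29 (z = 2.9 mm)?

Layer 98 (z = 9.8): the cylinder is absent (z outside [0, 9.5]); the 4×24.5 cube at (0.5, 12.5) contributes its full rectangle (perimeter 57.00 mm); Taking the union: only the 4×24.5 cube at (0.5, 12.5) is present, so the union is just that shape — boundary = 57.00 mm; the 4.5×28.5 cube at (-1.5, 12.5) contributes its full rectangle (perimeter 66.00 mm); Subtracting the remaining from the first: starting from that combined region, the 4.5×28.5 cube at (-1.5, 12.5) partially overlaps it — only the 61.25 mm² overlap (of its 128.25 mm²) is removed, clipping the outline — boundary = 52.00 mm. So its perimeter = 52.00 mm. Layer 29 (z = 2.9): the r=7 cylinder contributes a regular 24-gon of circumradius 7 (perimeter = 2·24·7.000·sin(180°/24) = 43.86 mm); the cube at (0.5, 12.5) does not reach this height (z outside [3, 18]); Taking the union: only the r=7 cylinder is present, so the union is just that shape — boundary = 43.86 mm; the cube at (-1.5, 12.5) (footprint 4.5×28.5) is included at this height (perimeter 66.00 mm); After the difference (first − rest): starting from that combined region, the 4.5×28.5 cube at (-1.5, 12.5) misses the remaining region (no effect) — boundary = 43.86 mm. So its perimeter = 43.86 mm. Layer 98 is larger (52.00 vs 43.86 mm).

layer 98 (z = 9.8 mm)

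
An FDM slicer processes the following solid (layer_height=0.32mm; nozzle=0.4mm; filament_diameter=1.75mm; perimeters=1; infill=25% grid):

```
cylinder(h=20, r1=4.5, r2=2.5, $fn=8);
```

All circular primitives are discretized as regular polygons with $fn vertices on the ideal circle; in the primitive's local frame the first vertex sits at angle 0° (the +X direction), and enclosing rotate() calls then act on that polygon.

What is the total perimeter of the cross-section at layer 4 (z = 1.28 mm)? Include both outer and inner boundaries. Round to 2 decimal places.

At z = 1.28 mm: the cone contributes a regular 8-gon of circumradius 4.372 (interpolated between r1=4.5 and r2=2.5 at t=0.064) (perimeter = 2·8·4.372·sin(180°/8) = 26.77 mm). Overall, the cross-section is a single solid region. Total boundary length (outer) = 26.77 mm.

26.77 mm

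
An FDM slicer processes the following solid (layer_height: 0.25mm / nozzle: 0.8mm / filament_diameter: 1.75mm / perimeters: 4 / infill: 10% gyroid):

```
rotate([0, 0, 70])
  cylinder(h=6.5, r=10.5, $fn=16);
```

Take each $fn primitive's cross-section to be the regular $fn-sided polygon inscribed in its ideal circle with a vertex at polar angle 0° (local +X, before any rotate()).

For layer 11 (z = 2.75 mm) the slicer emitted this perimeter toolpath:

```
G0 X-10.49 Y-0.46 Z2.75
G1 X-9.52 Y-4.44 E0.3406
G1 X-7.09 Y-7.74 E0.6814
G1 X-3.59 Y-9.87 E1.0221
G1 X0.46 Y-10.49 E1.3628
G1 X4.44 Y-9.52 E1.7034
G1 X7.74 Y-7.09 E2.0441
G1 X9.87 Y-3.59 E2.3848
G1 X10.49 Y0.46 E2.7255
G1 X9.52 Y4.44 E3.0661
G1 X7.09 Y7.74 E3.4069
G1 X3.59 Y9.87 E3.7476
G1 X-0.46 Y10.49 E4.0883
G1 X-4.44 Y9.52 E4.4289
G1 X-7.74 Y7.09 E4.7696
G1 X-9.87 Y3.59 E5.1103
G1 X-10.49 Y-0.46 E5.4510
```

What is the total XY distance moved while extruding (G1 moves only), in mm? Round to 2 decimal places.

Sum the Euclidean lengths of each G1 segment: total = 65.56 mm.

65.56 mm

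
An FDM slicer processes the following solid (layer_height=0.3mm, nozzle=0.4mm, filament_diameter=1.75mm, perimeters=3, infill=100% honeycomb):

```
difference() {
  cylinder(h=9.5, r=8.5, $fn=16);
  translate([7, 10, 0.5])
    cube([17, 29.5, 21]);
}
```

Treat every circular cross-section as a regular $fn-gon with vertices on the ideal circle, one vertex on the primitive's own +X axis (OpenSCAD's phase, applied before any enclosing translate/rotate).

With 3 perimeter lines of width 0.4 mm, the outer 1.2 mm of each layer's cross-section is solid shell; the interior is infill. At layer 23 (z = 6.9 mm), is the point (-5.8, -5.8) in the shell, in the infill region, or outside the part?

At z = 6.9 mm: the r=8.5 cylinder contributes a regular 16-gon of circumradius 8.5; the 17×29.5 cube at (7, 10) contributes its full rectangle; After the difference (first − rest): starting from the r=8.5 cylinder, the 17×29.5 cube at (7, 10) misses the remaining region (no effect) — 1 connected region. Overall, the cross-section is a single solid region. The nearest boundary edge runs (-3.25, -7.85)→(-6.01, -6.01); distance from the point to it = 0.29 mm. The point is inside the cross-section, 0.29 mm from the nearest boundary — within the 1.2 mm shell band (3 × 0.4).

shell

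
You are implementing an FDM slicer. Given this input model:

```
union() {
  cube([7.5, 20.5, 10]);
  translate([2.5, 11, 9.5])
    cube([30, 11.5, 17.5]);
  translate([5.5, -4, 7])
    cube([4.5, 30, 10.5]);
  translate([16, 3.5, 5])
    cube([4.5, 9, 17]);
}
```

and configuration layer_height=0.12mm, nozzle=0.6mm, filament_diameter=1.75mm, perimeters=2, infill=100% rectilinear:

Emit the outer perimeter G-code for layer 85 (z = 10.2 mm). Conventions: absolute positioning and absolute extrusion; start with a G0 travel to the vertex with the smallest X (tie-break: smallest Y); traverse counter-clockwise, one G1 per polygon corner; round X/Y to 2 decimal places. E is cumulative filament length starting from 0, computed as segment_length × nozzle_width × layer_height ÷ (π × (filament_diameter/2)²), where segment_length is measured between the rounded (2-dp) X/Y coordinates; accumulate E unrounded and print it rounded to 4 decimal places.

G0 X2.50 Y11.00 Z10.20
G1 X5.50 Y11.00 E0.0898
G1 X5.50 Y-4.00 E0.5388
G1 X10.00 Y-4.00 E0.6735
G1 X10.00 Y11.00 E1.1225
G1 X16.00 Y11.00 E1.3021
G1 X16.00 Y3.50 E1.5266
G1 X20.50 Y3.50 E1.6613
G1 X20.50 Y11.00 E1.8858
G1 X32.50 Y11.00 E2.2451
G1 X32.50 Y22.50 E2.5893
G1 X10.00 Y22.50 E3.2628
G1 X10.00 Y26.00 E3.3676
G1 X5.50 Y26.00 E3.5023
G1 X5.50 Y22.50 E3.6071
G1 X2.50 Y22.50 E3.6969
G1 X2.50 Y11.00 E4.0411

At z = 10.2 mm: the cube is not intersected at this z (z outside [0, 10]); the 30×11.5 cube at (2.5, 11) contributes its full rectangle; the 4.5×30 cube at (5.5, -4) contributes its full rectangle; the 4.5×9 cube at (16, 3.5) contributes its full rectangle; Combining (union): the regions partially overlap (shared area 58.50 mm²), so overlapping operands fuse into one piece — 1 connected region. The outline is a single polygon with 16 vertices. Extrusion per mm of travel: 0.6 × 0.12 / (π × 0.875²) = 0.029934. Accumulating E over each segment gives final E = 4.0411.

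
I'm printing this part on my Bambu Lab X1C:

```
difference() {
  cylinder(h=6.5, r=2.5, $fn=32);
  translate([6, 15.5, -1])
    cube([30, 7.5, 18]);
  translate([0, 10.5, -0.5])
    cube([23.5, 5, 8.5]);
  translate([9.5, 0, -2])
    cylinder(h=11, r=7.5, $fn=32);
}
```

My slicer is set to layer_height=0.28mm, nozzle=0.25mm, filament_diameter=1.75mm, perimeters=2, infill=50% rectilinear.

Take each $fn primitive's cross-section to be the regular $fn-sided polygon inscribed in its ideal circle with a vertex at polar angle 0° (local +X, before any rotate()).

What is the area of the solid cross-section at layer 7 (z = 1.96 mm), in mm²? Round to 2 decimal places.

At z = 1.96 mm: the cylinder: section is a regular 32-gon, circumradius r=2.5 (area = (32/2)·2.500²·sin(360°/32) = 19.51 mm²); the cube at (6, 15.5) (footprint 30×7.5) is included at this height (area 225.00 mm²); the cube at (0, 10.5) (footprint 23.5×5) is included at this height (area 117.50 mm²); the r=7.5 cylinder at (9.5, 0) gives a regular 32-gon of circumradius 7.5 (constant along its height) (area = (32/2)·7.500²·sin(360°/32) = 175.58 mm²); Taking the first minus the rest: starting from the r=2.5 cylinder (19.51 mm²), the 30×7.5 cube at (6, 15.5) misses the remaining region (no effect); the 23.5×5 cube at (0, 10.5) misses the remaining region (no effect); the r=7.5 cylinder at (9.5, 0) partially overlaps it — only the 0.80 mm² overlap (of its 175.58 mm²) is removed, clipping the outline — area = 18.70 mm². Overall, the cross-section is a single solid region. Net area = 18.70 mm².

18.70 mm²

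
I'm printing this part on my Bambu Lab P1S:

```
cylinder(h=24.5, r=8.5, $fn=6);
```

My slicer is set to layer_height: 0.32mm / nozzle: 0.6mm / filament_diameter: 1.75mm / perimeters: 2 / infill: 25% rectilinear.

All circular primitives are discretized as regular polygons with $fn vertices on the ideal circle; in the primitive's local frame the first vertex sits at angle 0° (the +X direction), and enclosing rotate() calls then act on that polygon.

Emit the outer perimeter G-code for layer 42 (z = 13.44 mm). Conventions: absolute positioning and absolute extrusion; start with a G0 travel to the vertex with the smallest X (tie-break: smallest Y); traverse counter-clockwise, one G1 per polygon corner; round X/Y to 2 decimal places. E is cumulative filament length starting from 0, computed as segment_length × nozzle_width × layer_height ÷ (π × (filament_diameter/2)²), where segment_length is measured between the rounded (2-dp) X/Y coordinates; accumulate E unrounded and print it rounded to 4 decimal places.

At z = 13.44 mm: the r=8.5 cylinder contributes a regular 6-gon of circumradius 8.5. The outline is a single polygon with 6 vertices. Extrusion per mm of travel: 0.6 × 0.32 / (π × 0.875²) = 0.079824. Accumulating E over each segment gives final E = 4.0707.

G0 X-8.50 Y0.00 Z13.44
G1 X-4.25 Y-7.36 E0.6784
G1 X4.25 Y-7.36 E1.3569
G1 X8.50 Y0.00 E2.0354
G1 X4.25 Y7.36 E2.7138
G1 X-4.25 Y7.36 E3.3923
G1 X-8.50 Y0.00 E4.0707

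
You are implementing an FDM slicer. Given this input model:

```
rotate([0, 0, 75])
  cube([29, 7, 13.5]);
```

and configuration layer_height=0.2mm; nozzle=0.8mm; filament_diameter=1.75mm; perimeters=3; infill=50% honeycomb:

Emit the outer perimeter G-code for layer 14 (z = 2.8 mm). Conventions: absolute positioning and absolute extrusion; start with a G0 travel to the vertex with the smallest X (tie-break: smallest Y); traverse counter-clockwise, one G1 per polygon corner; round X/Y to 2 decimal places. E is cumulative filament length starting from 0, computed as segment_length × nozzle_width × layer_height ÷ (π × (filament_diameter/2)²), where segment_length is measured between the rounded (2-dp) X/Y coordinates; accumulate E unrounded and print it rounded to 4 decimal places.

At z = 2.8 mm: the 29×7 cube contributes its full rectangle; (rotated 75° about Z; rotation is an isometry so areas/perimeters/island counts are preserved). The outline is a single polygon with 4 vertices. Extrusion per mm of travel: 0.8 × 0.2 / (π × 0.875²) = 0.066520. Accumulating E over each segment gives final E = 4.7896.

G0 X-6.76 Y1.81 Z2.80
G1 X0.00 Y0.00 E0.4655
G1 X7.51 Y28.01 E2.3946
G1 X0.74 Y29.82 E2.8607
G1 X-6.76 Y1.81 E4.7896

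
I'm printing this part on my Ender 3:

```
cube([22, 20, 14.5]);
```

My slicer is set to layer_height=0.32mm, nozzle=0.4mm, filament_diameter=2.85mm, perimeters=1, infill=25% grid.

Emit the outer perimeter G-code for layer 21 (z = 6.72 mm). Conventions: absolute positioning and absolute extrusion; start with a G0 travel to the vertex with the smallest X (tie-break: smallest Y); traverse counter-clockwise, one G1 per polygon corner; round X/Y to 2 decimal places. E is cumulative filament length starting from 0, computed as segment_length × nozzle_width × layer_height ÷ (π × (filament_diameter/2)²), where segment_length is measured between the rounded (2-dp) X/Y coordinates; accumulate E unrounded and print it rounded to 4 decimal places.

At z = 6.72 mm: the cube (footprint 22×20) is included at this height. The outline is a single polygon with 4 vertices. Extrusion per mm of travel: 0.4 × 0.32 / (π × 1.425²) = 0.020065. Accumulating E over each segment gives final E = 1.6854.

G0 X0.00 Y0.00 Z6.72
G1 X22.00 Y0.00 E0.4414
G1 X22.00 Y20.00 E0.8427
G1 X0.00 Y20.00 E1.2841
G1 X0.00 Y0.00 E1.6854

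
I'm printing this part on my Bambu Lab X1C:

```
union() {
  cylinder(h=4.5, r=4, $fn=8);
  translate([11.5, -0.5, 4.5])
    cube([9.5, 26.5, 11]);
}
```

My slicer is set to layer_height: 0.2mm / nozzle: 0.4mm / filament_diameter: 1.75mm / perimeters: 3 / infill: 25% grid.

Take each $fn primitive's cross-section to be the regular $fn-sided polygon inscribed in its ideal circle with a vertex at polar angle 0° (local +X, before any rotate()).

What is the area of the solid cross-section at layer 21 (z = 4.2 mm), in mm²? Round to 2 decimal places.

At z = 4.2 mm: the cylinder: section is a regular 8-gon, circumradius r=4 (area = (8/2)·4.000²·sin(360°/8) = 45.25 mm²); the cube at (11.5, -0.5) does not reach this height (z outside [4.5, 15.5]); Taking the union: only the r=4 cylinder is present, so the union is just that shape — area = 45.25 mm². Overall, the cross-section is a single solid region. Net area = 45.25 mm².

45.25 mm²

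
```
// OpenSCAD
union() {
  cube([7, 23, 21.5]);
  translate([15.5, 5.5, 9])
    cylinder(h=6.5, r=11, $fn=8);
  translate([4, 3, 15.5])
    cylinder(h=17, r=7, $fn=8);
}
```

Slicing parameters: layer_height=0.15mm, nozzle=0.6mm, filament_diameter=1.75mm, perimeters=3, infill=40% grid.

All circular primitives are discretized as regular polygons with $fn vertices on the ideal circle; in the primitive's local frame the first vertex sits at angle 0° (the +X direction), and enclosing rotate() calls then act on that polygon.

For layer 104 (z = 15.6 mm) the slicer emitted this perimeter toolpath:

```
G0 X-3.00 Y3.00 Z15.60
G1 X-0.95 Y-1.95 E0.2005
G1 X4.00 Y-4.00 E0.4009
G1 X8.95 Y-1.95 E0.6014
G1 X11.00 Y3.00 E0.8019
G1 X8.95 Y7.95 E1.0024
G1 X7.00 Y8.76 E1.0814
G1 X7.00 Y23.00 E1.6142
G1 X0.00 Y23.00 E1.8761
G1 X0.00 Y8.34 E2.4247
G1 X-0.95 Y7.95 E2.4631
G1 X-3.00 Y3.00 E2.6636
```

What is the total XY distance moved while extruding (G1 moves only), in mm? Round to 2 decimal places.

71.18 mm

Sum the Euclidean lengths of each G1 segment: total = 71.18 mm.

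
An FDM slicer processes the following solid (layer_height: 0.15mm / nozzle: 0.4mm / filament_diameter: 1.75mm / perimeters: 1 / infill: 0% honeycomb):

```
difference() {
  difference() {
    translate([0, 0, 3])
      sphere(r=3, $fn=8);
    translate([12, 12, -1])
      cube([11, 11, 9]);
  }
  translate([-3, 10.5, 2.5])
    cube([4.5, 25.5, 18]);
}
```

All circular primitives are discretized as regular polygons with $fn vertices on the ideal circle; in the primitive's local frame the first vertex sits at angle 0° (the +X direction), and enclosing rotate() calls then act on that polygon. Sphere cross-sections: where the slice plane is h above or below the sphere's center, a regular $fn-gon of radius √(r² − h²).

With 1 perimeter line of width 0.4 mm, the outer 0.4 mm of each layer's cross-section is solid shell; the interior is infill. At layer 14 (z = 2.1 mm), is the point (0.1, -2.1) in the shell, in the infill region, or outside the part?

infill

At z = 2.1 mm: the r=3 sphere slices to a regular 8-gon of circumradius 2.862 (√(r²−h²) with h=0.9 from center); the cube at (12, 12) is present — its section is the full 11×11 rectangle; After the difference (first − rest): starting from the r=3 sphere, the 11×11 cube at (12, 12) misses the remaining region (no effect) — 1 connected region; the cube at (-3, 10.5) does not reach this height (z outside [2.5, 20.5]); Subtracting the remaining from the first: none of the subtracted shapes is present at this height, so that combined region is unchanged — 1 connected region. Overall, the cross-section is a single solid region. The nearest boundary edge runs (2.02, -2.02)→(-0.00, -2.86); distance from the point to it = 0.67 mm. The point is inside the cross-section and 0.67 mm from the nearest boundary — more than the 0.4 mm shell width (1 × 0.4), so it's in the infill interior.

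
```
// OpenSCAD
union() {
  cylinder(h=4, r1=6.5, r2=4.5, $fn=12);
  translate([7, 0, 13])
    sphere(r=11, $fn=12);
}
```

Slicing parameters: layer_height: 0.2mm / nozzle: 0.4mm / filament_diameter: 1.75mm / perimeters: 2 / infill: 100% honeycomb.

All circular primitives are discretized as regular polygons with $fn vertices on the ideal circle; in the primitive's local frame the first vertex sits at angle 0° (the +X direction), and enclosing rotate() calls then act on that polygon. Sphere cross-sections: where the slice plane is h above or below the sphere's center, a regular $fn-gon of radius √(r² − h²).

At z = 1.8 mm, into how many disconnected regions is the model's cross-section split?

1

At z = 1.8 mm: the cone contributes a regular 12-gon of circumradius 5.600 (interpolated between r1=6.5 and r2=4.5 at t=0.450); the sphere at (7, 0) is absent (|z−center|=11.200 > r=11); Merging all regions: only the cone is present, so the union is just that shape — 1 connected region. The result has 1 disconnected region.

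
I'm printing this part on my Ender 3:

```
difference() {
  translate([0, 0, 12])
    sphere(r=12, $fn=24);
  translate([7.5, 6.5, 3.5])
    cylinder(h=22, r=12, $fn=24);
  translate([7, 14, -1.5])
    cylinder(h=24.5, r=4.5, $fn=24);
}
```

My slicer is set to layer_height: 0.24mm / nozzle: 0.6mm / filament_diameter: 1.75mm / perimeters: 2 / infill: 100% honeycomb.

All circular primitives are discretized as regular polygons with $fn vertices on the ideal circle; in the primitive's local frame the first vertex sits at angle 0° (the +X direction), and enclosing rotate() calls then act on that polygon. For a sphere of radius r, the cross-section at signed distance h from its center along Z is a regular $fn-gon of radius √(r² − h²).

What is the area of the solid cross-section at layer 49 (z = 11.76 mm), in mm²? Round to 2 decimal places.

At z = 11.76 mm: the r=12 sphere contributes a regular 24-gon of circumradius √(12²−0.24²) = 11.998 (area = (24/2)·11.998²·sin(360°/24) = 447.06 mm²); the r=12 cylinder at (7.5, 6.5) contributes a regular 24-gon of circumradius 12 (area = (24/2)·12.000²·sin(360°/24) = 447.24 mm²); the r=4.5 cylinder at (7, 14) gives a regular 24-gon of circumradius 4.5 (constant along its height) (area = (24/2)·4.500²·sin(360°/24) = 62.89 mm²); After the difference (first − rest): starting from the r=12 sphere (447.06 mm²), the r=12 cylinder at (7.5, 6.5) partially overlaps it — only the 217.36 mm² overlap (of its 447.24 mm²) is removed, clipping the outline; the r=4.5 cylinder at (7, 14) misses the remaining region (no effect) — area = 229.71 mm². Overall, the cross-section is a single solid region. Net area = 229.71 mm².

229.71 mm²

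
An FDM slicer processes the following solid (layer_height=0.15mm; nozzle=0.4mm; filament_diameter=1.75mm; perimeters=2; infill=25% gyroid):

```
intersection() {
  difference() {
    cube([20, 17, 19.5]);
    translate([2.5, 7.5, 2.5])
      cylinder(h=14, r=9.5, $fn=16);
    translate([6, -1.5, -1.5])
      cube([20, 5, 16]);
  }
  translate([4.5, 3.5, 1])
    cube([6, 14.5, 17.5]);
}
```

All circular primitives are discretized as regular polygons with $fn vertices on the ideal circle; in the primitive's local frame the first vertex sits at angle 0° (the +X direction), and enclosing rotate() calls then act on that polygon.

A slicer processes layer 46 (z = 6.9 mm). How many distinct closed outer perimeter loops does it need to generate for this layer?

1

At z = 6.9 mm: the 20×17 cube contributes its full rectangle; the cylinder at (2.5, 7.5): section is a regular 16-gon, circumradius r=9.5; the cube at (6, -1.5) is present — its section is the full 20×5 rectangle; After the difference (first − rest): starting from the 20×17 cube, the r=9.5 cylinder at (2.5, 7.5) partially overlaps it — only the 172.85 mm² overlap (of its 276.30 mm²) is removed, clipping the outline; the 20×5 cube at (6, -1.5) partially overlaps it — only the 35.73 mm² overlap (of its 100.00 mm²) is removed, clipping the outline — 2 connected regions; the 6×14.5 cube at (4.5, 3.5) contributes its full rectangle; After intersecting: the 6×14.5 cube at (4.5, 3.5) partially overlaps the result so far; clipping to the common part keeps 11.12 mm² — 1 connected region. The result has 1 disconnected region.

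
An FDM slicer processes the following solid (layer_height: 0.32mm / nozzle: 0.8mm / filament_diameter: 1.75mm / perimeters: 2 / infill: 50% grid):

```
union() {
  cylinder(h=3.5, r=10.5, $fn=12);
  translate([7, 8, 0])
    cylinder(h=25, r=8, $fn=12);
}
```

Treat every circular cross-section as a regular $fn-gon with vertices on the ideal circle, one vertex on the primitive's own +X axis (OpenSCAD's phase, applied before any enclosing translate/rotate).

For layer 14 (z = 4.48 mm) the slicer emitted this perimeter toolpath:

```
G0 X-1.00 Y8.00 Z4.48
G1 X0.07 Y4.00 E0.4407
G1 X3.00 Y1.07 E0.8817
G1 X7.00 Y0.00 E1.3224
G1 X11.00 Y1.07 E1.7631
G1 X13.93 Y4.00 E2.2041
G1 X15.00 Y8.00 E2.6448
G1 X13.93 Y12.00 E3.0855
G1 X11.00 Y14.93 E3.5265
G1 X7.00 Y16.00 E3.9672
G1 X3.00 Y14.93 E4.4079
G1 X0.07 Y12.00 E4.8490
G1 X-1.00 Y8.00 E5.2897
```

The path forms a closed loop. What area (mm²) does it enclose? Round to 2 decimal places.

192.05 mm²

Apply the shoelace formula to the sequence of (X, Y) vertices; enclosed area = 192.05 mm².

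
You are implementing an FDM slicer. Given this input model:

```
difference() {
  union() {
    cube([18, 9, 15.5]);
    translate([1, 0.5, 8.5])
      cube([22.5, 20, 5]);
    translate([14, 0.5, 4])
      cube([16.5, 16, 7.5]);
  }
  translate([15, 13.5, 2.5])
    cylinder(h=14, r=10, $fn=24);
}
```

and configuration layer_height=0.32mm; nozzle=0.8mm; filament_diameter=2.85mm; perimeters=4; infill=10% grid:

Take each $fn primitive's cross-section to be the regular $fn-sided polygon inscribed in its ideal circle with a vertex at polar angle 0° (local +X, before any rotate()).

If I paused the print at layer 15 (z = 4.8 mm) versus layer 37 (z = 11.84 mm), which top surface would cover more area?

Layer 15 (z = 4.8): the cube (footprint 18×9) is included at this height (area 162.00 mm²); the cube at (1, 0.5) is absent (z outside [8.5, 13.5]); the cube at (14, 0.5) (footprint 16.5×16) is included at this height (area 264.00 mm²); Combining (union): the regions partially overlap — summed areas 426.00 mm² minus the doubly-counted overlap 34.00 mm² gives 392.00 mm² — area = 392.00 mm²; the r=10 cylinder at (15, 13.5) contributes a regular 24-gon of circumradius 10 (area = (24/2)·10.000²·sin(360°/24) = 310.58 mm²); Taking the first minus the rest: starting from that combined region (392.00 mm²), the r=10 cylinder at (15, 13.5) partially overlaps it — only the 149.02 mm² overlap (of its 310.58 mm²) is removed, clipping the outline — area = 242.98 mm². So its area = 242.98 mm². Layer 37 (z = 11.84): the cube (footprint 18×9) is included at this height (area 162.00 mm²); the cube at (1, 0.5) (footprint 22.5×20) is included at this height (area 450.00 mm²); the cube at (14, 0.5) is absent (z outside [4, 11.5]); Taking the union: the regions partially overlap — summed areas 612.00 mm² minus the doubly-counted overlap 144.50 mm² gives 467.50 mm² — area = 467.50 mm²; the cylinder at (15, 13.5): section is a regular 24-gon, circumradius r=10 (area = (24/2)·10.000²·sin(360°/24) = 310.58 mm²); After the difference (first − rest): starting from the result so far (467.50 mm²), the r=10 cylinder at (15, 13.5) partially overlaps it — only the 271.83 mm² overlap (of its 310.58 mm²) is removed, clipping the outline — area = 195.67 mm². So its area = 195.67 mm². Layer 15 is larger (242.98 vs 195.67 mm²).

layer 15 (z = 4.8 mm)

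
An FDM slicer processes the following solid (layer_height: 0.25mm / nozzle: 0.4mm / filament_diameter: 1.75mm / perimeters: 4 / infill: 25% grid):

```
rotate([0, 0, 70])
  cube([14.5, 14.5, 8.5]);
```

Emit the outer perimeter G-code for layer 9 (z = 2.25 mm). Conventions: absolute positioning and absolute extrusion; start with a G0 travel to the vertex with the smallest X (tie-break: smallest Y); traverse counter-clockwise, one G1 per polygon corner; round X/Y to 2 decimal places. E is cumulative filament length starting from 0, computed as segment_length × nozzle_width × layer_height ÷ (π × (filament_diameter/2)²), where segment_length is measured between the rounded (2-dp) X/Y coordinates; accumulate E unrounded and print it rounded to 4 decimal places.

At z = 2.25 mm: the cube is present — its section is the full 14.5×14.5 rectangle; (rotated 70° about Z; rotation is an isometry so areas/perimeters/island counts are preserved). The outline is a single polygon with 4 vertices. Extrusion per mm of travel: 0.4 × 0.25 / (π × 0.875²) = 0.041575. Accumulating E over each segment gives final E = 2.4116.

G0 X-13.63 Y4.96 Z2.25
G1 X0.00 Y0.00 E0.6030
G1 X4.96 Y13.63 E1.2060
G1 X-8.67 Y18.58 E1.8089
G1 X-13.63 Y4.96 E2.4116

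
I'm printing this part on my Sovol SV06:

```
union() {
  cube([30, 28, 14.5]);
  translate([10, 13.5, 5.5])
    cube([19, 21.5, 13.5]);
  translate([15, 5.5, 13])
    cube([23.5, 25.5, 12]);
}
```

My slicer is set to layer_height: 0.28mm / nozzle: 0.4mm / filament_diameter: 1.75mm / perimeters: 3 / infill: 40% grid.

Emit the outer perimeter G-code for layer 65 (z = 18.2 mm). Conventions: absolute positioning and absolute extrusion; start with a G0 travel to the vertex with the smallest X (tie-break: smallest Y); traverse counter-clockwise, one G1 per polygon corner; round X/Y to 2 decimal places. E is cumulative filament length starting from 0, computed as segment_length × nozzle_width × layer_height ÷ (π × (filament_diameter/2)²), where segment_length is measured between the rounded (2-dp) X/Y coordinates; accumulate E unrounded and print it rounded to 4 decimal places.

G0 X10.00 Y13.50 Z18.20
G1 X15.00 Y13.50 E0.2328
G1 X15.00 Y5.50 E0.6053
G1 X38.50 Y5.50 E1.6996
G1 X38.50 Y31.00 E2.8870
G1 X29.00 Y31.00 E3.3293
G1 X29.00 Y35.00 E3.5156
G1 X10.00 Y35.00 E4.4003
G1 X10.00 Y13.50 E5.4014

At z = 18.2 mm: the cube is absent (z outside [0, 14.5]); the cube at (10, 13.5) (footprint 19×21.5) is included at this height; the 23.5×25.5 cube at (15, 5.5) contributes its full rectangle; Merging all regions: the regions partially overlap (shared area 245.00 mm²), so overlapping operands fuse into one piece — 1 connected region. The outline is a single polygon with 8 vertices. Extrusion per mm of travel: 0.4 × 0.28 / (π × 0.875²) = 0.046564. Accumulating E over each segment gives final E = 5.4014.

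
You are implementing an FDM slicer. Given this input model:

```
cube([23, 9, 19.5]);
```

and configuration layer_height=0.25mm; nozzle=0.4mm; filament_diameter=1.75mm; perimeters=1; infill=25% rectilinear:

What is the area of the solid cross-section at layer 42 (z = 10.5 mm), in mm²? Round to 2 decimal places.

207.00 mm²

At z = 10.5 mm: the 23×9 cube contributes its full rectangle (area 207.00 mm²). Overall, the cross-section is a single solid region. Net area = 207.00 mm².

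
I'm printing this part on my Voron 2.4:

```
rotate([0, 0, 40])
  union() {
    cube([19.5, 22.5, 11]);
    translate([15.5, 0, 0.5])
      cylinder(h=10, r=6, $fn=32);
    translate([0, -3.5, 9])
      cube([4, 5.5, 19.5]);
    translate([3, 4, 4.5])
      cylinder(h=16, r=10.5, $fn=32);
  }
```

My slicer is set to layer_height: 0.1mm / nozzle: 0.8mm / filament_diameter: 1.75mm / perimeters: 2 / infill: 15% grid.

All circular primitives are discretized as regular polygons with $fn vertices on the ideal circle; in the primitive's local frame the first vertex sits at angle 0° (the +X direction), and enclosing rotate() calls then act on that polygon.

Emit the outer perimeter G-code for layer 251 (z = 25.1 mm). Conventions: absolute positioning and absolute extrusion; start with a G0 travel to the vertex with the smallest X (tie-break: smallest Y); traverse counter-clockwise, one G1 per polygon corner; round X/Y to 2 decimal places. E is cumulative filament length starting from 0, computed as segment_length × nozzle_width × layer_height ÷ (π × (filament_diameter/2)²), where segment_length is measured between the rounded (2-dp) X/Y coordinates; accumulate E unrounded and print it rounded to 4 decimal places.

At z = 25.1 mm: the cube does not reach this height (z outside [0, 11]); the cylinder at (15.5, 0) is not intersected at this z (z outside [0.5, 10.5]); the cube at (0, -3.5) is present — its section is the full 4×5.5 rectangle; the cylinder at (3, 4) is absent (z outside [4.5, 20.5]); Combining (union): only the 4×5.5 cube at (0, -3.5) is present, so the union is just that shape — 1 connected region; (rotated 40° about Z; rotation is an isometry so areas/perimeters/island counts are preserved). The outline is a single polygon with 4 vertices. Extrusion per mm of travel: 0.8 × 0.1 / (π × 0.875²) = 0.033260. Accumulating E over each segment gives final E = 0.6318.

G0 X-1.29 Y1.53 Z25.10
G1 X2.25 Y-2.68 E0.1829
G1 X5.31 Y-0.11 E0.3159
G1 X1.78 Y4.10 E0.4986
G1 X-1.29 Y1.53 E0.6318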